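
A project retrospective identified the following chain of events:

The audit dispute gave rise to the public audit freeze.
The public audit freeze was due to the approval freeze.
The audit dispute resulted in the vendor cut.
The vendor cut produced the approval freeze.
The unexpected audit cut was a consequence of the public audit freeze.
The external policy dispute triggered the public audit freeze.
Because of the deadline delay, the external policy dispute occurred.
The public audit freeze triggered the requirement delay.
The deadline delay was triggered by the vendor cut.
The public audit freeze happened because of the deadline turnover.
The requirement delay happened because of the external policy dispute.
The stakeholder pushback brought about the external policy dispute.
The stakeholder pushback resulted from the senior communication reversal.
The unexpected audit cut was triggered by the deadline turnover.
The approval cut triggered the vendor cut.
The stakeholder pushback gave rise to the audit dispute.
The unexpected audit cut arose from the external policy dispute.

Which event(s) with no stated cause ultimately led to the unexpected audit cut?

the approval cut, the deadline turnover, the senior communication reversal

Tracing upstream from the unexpected audit cut: the unexpected audit cut ← the external policy dispute ← the stakeholder pushback ← the senior communication reversal.
A separate upstream branch: the unexpected audit cut ← the external policy dispute ← the deadline delay ← the vendor cut ← the approval cut.
A separate upstream branch: the unexpected audit cut ← the deadline turnover.
Each of those chain origins has no stated cause.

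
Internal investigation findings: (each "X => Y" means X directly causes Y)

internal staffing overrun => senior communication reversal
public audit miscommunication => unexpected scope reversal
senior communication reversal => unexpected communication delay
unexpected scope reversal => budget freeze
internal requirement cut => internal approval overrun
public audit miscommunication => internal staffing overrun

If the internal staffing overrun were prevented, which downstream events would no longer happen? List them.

Downstream of the internal staffing overrun: the senior communication reversal, the unexpected communication delay.

the senior communication reversal, the unexpected communication delay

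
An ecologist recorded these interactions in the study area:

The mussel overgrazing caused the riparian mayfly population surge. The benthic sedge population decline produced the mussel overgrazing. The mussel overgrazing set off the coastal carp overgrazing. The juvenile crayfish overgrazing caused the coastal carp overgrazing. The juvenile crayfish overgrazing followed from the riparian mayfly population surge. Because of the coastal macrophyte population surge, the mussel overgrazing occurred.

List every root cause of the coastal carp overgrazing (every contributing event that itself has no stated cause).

the benthic sedge population decline, the coastal macrophyte population surge

Tracing upstream from the coastal carp overgrazing: the coastal carp overgrazing ← the mussel overgrazing ← the coastal macrophyte population surge.
A separate upstream branch: the coastal carp overgrazing ← the mussel overgrazing ← the benthic sedge population decline.
Each of those chain origins has no stated cause.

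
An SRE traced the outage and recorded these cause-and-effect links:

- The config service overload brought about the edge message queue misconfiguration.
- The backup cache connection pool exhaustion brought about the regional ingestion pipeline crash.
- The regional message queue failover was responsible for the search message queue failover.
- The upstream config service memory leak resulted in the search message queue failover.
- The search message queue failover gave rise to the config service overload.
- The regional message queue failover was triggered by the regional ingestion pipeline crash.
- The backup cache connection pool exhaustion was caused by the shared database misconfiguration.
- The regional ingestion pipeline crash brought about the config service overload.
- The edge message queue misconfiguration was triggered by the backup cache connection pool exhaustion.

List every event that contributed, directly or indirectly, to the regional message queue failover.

the backup cache connection pool exhaustion, the regional ingestion pipeline crash, the shared database misconfiguration

Immediate cause of the regional message queue failover: the regional ingestion pipeline crash.
Further upstream: the shared database misconfiguration, the backup cache connection pool exhaustion.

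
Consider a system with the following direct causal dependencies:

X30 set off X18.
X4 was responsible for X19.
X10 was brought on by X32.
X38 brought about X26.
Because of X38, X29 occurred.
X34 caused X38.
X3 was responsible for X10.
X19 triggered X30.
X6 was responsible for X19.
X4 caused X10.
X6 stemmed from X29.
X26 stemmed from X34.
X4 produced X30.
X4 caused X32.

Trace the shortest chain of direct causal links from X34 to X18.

X34 → X38
X38 → X29
X29 → X6
X6 → X19
X19 → X30
X30 → X18
Length: 6 steps.

X34 → X38 → X29 → X6 → X19 → X30 → X18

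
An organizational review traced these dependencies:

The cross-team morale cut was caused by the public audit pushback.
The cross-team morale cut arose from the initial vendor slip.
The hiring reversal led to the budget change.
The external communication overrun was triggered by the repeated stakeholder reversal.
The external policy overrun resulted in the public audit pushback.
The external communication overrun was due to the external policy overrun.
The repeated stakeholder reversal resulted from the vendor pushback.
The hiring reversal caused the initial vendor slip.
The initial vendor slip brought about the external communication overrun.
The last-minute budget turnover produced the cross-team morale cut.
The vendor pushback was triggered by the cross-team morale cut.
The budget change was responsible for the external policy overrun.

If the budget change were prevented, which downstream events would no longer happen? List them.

the external policy overrun, the public audit pushback

Downstream of the budget change: the external policy overrun, the public audit pushback, the cross-team morale cut, the vendor pushback, the repeated stakeholder reversal, the external communication overrun.
Of those, still caused via another path: the cross-team morale cut, the vendor pushback, the repeated stakeholder reversal, the external communication overrun.
The remainder have no surviving cause.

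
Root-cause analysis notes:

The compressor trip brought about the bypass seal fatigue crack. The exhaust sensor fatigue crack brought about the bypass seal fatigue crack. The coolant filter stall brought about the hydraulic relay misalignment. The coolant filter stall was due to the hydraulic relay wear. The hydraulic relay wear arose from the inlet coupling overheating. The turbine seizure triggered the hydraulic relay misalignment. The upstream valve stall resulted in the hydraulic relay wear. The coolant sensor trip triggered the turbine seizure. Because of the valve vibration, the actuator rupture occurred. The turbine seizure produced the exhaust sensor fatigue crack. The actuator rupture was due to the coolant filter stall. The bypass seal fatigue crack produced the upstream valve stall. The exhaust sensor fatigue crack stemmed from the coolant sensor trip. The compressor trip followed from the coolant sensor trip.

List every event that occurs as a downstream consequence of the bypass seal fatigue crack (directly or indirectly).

the actuator rupture, the coolant filter stall, the hydraulic relay misalignment, the hydraulic relay wear, the upstream valve stall

Direct effects: the upstream valve stall.
2 steps out: the hydraulic relay wear.
3 steps out: the coolant filter stall.
4 steps out: the hydraulic relay misalignment, the actuator rupture.
Not reachable from it: the coolant sensor trip, the turbine seizure, the compressor trip, the inlet coupling overheating, the exhaust sensor fatigue crack, the valve vibration.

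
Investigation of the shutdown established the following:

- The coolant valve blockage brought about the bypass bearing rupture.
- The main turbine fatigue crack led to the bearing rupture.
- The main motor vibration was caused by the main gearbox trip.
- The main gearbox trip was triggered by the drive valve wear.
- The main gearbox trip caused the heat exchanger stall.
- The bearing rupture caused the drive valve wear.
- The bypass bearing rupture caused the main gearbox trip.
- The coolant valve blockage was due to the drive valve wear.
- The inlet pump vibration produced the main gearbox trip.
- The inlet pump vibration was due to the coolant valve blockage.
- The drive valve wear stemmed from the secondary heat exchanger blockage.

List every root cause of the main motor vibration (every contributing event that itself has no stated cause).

Tracing upstream from the main motor vibration: the main motor vibration ← the main gearbox trip ← the drive valve wear ← the bearing rupture ← the main turbine fatigue crack.
A separate upstream branch: the main motor vibration ← the main gearbox trip ← the drive valve wear ← the secondary heat exchanger blockage.
Each of those chain origins has no stated cause.

the main turbine fatigue crack, the secondary heat exchanger blockage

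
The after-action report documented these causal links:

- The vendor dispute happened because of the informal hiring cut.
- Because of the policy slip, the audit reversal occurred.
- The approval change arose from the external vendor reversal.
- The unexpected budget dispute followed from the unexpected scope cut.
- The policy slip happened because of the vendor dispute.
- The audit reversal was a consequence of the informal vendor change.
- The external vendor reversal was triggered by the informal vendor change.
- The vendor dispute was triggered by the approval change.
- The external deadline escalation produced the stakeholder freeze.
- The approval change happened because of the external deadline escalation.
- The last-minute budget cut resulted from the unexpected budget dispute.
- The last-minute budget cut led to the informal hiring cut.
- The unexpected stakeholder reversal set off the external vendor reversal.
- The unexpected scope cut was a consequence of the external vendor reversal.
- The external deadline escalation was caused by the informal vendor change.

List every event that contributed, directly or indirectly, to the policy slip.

the approval change, the external deadline escalation, the external vendor reversal, the informal hiring cut, the informal vendor change, the last-minute budget cut, the unexpected budget dispute, the unexpected scope cut, the unexpected stakeholder reversal, the vendor dispute

Immediate cause of the policy slip: the vendor dispute.
Further upstream: the unexpected stakeholder reversal, the informal vendor change, the external deadline escalation, the external vendor reversal, the unexpected scope cut, the unexpected budget dispute, the last-minute budget cut, the approval change, the informal hiring cut.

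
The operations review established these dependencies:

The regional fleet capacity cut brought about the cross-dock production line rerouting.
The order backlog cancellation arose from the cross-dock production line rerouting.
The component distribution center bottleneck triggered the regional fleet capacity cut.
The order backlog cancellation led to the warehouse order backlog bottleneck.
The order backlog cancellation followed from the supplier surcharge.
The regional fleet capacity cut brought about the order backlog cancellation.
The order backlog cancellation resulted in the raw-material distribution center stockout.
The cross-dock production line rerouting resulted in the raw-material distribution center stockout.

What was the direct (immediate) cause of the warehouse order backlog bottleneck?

the order backlog cancellation

Upstream contributors include the component distribution center bottleneck, the regional fleet capacity cut, the cross-dock production line rerouting, the supplier surcharge, but only the order backlog cancellation feeds directly into the warehouse order backlog bottleneck.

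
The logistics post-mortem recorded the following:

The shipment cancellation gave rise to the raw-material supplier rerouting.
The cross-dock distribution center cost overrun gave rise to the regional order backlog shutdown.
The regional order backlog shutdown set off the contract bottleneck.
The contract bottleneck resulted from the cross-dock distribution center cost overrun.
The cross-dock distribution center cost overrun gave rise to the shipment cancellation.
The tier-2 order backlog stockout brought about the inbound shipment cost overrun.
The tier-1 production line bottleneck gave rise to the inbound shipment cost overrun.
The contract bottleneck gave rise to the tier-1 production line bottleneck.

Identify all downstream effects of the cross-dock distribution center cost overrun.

the contract bottleneck, the inbound shipment cost overrun, the raw-material supplier rerouting, the regional order backlog shutdown, the shipment cancellation, the tier-1 production line bottleneck

Direct effects: the regional order backlog shutdown, the contract bottleneck, the shipment cancellation.
2 steps out: the tier-1 production line bottleneck, the raw-material supplier rerouting.
3 steps out: the inbound shipment cost overrun.
Not reachable from it: the tier-2 order backlog stockout.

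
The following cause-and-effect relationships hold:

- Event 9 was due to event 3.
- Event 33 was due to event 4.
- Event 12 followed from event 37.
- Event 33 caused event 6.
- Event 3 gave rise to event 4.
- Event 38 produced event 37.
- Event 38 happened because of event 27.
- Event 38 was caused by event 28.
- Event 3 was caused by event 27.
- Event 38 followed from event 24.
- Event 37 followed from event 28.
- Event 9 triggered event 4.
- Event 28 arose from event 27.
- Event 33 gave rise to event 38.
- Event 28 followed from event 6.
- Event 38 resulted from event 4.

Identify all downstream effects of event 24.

Direct effects: event 38.
2 steps out: event 37.
3 steps out: event 12.
Not reachable from it: event 27, event 3, event 9, event 4, event 33, event 6, event 28.

event 12, event 37, event 38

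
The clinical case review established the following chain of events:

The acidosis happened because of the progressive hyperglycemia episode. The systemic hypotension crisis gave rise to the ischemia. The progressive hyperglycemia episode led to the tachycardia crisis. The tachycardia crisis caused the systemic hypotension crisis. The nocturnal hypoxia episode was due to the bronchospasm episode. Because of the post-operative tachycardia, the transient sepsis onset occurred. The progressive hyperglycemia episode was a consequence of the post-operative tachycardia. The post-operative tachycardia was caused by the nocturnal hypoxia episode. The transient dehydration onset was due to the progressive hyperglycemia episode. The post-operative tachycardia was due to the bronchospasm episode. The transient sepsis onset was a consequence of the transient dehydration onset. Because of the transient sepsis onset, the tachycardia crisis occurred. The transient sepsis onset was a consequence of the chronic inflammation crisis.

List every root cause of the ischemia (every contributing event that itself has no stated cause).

Tracing upstream from the ischemia: the ischemia ← the systemic hypotension crisis ← the tachycardia crisis ← the progressive hyperglycemia episode ← the post-operative tachycardia ← the bronchospasm episode.
A separate upstream branch: the ischemia ← the systemic hypotension crisis ← the tachycardia crisis ← the transient sepsis onset ← the chronic inflammation crisis.
Each of those chain origins has no stated cause.

the bronchospasm episode, the chronic inflammation crisis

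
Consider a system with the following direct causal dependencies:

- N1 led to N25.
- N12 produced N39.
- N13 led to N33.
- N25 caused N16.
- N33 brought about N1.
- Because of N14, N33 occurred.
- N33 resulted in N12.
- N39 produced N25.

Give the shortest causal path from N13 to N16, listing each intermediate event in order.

N13 → N33
N33 → N1
N1 → N25
N25 → N16
Length: 4 steps.

N13 → N33 → N1 → N25 → N16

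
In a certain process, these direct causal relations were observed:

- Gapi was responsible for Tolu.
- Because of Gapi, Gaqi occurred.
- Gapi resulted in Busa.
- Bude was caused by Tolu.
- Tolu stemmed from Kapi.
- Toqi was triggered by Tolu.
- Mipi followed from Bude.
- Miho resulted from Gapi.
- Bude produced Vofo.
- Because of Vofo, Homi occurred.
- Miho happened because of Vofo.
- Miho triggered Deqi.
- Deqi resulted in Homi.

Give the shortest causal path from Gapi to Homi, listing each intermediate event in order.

Gapi → Miho
Miho → Deqi
Deqi → Homi
Length: 3 steps.

Gapi → Miho → Deqi → Homi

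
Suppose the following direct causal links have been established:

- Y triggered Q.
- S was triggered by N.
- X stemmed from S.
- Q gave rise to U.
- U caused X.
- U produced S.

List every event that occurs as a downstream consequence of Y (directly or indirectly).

Q, S, U, X

Direct effects: Q.
2 steps out: U.
3 steps out: S, X.
Not reachable from it: N.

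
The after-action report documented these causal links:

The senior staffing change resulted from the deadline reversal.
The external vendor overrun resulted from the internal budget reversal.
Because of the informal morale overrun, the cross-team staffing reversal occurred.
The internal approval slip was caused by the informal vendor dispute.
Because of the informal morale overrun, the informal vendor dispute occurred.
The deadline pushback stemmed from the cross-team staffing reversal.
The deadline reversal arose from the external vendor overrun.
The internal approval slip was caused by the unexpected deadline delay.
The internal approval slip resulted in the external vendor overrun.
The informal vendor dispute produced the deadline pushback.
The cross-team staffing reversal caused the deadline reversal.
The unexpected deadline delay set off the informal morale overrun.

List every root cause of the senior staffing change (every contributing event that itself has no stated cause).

the internal budget reversal, the unexpected deadline delay

Tracing upstream from the senior staffing change: the senior staffing change ← the deadline reversal ← the cross-team staffing reversal ← the informal morale overrun ← the unexpected deadline delay.
A separate upstream branch: the senior staffing change ← the deadline reversal ← the external vendor overrun ← the internal budget reversal.
Each of those chain origins has no stated cause.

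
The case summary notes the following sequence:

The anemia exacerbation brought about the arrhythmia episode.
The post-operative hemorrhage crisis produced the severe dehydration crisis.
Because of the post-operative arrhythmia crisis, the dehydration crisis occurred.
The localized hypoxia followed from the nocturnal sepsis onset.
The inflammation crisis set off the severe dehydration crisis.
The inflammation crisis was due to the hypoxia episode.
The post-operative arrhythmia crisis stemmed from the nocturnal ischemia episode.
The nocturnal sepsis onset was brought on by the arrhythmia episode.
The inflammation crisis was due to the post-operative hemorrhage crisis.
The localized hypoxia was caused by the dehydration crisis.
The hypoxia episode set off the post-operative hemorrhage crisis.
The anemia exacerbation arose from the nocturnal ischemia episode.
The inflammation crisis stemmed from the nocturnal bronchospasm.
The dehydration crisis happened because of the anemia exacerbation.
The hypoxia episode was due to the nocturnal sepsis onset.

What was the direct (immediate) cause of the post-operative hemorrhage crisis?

Upstream contributors include the nocturnal ischemia episode, the anemia exacerbation, the arrhythmia episode, the nocturnal sepsis onset, but only the hypoxia episode feeds directly into the post-operative hemorrhage crisis.

the hypoxia episode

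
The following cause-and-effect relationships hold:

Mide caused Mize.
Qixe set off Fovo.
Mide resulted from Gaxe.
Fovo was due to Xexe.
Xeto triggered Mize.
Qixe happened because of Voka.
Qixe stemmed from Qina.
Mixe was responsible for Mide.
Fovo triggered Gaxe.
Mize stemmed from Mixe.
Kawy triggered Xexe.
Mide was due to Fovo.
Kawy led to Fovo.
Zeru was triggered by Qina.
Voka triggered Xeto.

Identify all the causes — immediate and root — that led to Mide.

Fovo, Gaxe, Kawy, Mixe, Qina, Qixe, Voka, Xexe

Immediate causes of Mide: Mixe, Fovo, Gaxe.
Further upstream: Kawy, Qina, Xexe, Voka, Qixe.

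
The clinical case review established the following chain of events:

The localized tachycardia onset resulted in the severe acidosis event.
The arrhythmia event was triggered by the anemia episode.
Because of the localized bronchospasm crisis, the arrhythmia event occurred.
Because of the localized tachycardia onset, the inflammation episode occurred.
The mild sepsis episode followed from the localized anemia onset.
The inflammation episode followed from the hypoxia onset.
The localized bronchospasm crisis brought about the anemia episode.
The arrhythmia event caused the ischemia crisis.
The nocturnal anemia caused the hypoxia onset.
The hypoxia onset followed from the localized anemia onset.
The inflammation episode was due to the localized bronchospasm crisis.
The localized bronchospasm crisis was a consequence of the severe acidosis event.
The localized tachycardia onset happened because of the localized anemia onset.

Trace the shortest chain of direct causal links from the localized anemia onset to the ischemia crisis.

the localized anemia onset → the localized tachycardia onset
the localized tachycardia onset → the severe acidosis event
the severe acidosis event → the localized bronchospasm crisis
the localized bronchospasm crisis → the arrhythmia event
the arrhythmia event → the ischemia crisis
Length: 5 steps.

the localized anemia onset → the localized tachycardia onset → the severe acidosis event → the localized bronchospasm crisis → the arrhythmia event → the ischemia crisis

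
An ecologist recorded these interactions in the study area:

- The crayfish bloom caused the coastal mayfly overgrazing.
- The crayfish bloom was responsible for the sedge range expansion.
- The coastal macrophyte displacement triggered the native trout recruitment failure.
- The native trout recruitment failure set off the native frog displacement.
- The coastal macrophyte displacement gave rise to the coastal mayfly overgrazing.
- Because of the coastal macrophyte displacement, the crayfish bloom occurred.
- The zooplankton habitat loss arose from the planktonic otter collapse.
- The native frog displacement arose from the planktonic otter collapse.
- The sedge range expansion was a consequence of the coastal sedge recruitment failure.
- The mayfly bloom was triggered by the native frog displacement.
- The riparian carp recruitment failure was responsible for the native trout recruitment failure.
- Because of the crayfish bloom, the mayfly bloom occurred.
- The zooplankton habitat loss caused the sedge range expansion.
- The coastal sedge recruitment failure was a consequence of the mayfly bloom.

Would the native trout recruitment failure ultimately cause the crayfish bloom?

No

The native trout recruitment failure leads to the native frog displacement, the mayfly bloom, the coastal sedge recruitment failure, the sedge range expansion; the crayfish bloom is not among them.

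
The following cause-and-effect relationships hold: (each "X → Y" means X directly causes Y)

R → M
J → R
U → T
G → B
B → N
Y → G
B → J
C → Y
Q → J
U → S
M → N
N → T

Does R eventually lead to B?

No

R leads to M, N, T; B is not among them.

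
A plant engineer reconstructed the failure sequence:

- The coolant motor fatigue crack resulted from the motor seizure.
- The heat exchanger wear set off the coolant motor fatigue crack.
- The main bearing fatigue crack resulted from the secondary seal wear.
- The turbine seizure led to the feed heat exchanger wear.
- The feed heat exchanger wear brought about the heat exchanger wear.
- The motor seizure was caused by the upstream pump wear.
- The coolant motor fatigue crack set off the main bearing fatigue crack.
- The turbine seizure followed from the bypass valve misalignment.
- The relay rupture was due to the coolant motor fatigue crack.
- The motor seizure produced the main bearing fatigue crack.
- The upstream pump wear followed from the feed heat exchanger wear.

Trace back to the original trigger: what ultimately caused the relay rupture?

the bypass valve misalignment

Tracing upstream from the relay rupture: the relay rupture ← the coolant motor fatigue crack ← the heat exchanger wear ← the feed heat exchanger wear ← the turbine seizure ← the bypass valve misalignment.
The bypass valve misalignment has no stated cause, so it is the root.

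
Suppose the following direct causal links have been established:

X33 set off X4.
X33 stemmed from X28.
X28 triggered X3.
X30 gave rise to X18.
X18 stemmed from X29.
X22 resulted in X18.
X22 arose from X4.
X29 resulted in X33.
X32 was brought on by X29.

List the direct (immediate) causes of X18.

Upstream contributors include X28, X33, X4, but only X22, X29, X30 feed directly into X18.

X22, X29, X30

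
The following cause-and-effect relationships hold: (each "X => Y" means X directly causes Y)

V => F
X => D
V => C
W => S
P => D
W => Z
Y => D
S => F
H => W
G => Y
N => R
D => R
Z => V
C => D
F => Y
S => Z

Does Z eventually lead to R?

There is a causal chain: Z → V → C → D → R.

Yes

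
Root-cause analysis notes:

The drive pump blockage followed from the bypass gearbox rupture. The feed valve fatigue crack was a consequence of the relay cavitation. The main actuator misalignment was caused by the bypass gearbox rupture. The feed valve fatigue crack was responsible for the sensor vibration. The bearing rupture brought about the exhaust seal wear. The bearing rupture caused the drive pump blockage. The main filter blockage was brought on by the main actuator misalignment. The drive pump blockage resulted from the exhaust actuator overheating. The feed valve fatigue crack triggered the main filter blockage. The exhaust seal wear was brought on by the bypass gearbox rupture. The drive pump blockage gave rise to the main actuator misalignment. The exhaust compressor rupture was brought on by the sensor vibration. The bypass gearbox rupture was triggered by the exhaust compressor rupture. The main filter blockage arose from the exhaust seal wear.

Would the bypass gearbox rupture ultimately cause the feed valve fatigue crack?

The bypass gearbox rupture leads to the drive pump blockage, the main actuator misalignment, the exhaust seal wear, the main filter blockage; the feed valve fatigue crack is not among them.

No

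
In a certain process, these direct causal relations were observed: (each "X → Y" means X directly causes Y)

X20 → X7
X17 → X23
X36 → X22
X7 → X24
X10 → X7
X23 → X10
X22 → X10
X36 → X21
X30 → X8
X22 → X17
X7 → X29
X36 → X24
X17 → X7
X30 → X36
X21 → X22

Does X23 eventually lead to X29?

Yes

There is a causal chain: X23 → X10 → X7 → X29.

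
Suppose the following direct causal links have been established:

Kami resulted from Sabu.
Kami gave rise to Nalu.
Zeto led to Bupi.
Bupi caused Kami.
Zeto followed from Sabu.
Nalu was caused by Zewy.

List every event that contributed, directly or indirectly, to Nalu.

Bupi, Kami, Sabu, Zeto, Zewy

Immediate causes of Nalu: Zewy, Kami.
Further upstream: Sabu, Zeto, Bupi.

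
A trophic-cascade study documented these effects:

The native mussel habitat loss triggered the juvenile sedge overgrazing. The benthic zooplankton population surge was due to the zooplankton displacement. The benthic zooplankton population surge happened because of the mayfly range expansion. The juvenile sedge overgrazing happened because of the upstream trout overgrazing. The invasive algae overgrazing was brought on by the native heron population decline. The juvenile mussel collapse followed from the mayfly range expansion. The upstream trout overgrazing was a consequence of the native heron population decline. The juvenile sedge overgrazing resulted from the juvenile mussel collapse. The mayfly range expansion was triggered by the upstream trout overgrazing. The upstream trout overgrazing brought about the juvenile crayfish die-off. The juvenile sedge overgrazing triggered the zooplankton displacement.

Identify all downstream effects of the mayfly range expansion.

the benthic zooplankton population surge, the juvenile mussel collapse, the juvenile sedge overgrazing, the zooplankton displacement

Direct effects: the juvenile mussel collapse, the benthic zooplankton population surge.
2 steps out: the juvenile sedge overgrazing.
3 steps out: the zooplankton displacement.
Not reachable from it: the native mussel habitat loss, the native heron population decline, the upstream trout overgrazing, the juvenile crayfish die-off, the invasive algae overgrazing.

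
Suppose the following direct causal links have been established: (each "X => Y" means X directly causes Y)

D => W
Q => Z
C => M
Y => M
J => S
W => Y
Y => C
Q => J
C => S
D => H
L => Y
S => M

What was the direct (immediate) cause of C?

Upstream contributors include D, L, W, but only Y feeds directly into C.

Y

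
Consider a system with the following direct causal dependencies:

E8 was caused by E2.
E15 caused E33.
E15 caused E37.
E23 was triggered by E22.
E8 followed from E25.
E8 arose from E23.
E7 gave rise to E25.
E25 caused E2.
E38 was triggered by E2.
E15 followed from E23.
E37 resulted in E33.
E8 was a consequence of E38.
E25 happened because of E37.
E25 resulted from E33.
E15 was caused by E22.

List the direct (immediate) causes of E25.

Upstream contributors include E22, E23, E15, but only E33, E37, E7 feed directly into E25.

E33, E37, E7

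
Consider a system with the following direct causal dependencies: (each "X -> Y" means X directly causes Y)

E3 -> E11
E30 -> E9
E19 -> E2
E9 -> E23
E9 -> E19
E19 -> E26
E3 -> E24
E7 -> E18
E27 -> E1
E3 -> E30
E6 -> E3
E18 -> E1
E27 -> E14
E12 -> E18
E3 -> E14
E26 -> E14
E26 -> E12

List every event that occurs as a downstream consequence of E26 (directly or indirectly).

Direct effects: E12, E14.
2 steps out: E18.
3 steps out: E1.
Not reachable from it: E6, E3, E30, E24, E9, E19, E11, E23, E7, E2, E27.

E1, E12, E14, E18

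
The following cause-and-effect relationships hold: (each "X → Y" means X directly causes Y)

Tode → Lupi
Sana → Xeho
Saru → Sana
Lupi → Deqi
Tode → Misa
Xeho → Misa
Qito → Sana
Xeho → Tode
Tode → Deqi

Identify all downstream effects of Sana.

Deqi, Lupi, Misa, Tode, Xeho

Direct effects: Xeho.
2 steps out: Tode, Misa.
3 steps out: Lupi, Deqi.
Not reachable from it: Qito, Saru.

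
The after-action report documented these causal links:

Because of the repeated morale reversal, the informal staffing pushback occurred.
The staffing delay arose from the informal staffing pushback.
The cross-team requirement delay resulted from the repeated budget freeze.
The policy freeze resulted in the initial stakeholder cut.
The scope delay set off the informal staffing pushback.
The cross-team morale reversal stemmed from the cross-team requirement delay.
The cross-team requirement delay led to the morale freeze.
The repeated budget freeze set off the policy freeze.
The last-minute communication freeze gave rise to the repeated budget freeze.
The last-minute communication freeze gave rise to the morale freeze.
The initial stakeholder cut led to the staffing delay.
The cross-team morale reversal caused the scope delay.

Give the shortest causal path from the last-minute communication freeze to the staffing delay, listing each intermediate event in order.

the last-minute communication freeze → the repeated budget freeze → the policy freeze → the initial stakeholder cut → the staffing delay

the last-minute communication freeze → the repeated budget freeze
the repeated budget freeze → the policy freeze
the policy freeze → the initial stakeholder cut
the initial stakeholder cut → the staffing delay
Length: 4 steps.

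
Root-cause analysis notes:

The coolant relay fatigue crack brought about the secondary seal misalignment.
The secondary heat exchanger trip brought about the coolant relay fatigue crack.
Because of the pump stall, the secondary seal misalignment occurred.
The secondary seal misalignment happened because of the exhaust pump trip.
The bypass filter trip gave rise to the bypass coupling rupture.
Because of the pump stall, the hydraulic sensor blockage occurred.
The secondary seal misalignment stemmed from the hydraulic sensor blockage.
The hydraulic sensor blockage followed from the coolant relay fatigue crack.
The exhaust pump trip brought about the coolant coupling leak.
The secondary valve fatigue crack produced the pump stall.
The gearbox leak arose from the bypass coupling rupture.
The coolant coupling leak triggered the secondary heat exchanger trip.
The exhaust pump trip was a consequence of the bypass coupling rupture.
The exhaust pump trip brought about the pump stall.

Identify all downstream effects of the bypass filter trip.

Direct effects: the bypass coupling rupture.
2 steps out: the exhaust pump trip, the gearbox leak.
3 steps out: the coolant coupling leak, the pump stall, the secondary seal misalignment.
4 steps out: the secondary heat exchanger trip, the hydraulic sensor blockage.
5 steps out: the coolant relay fatigue crack.
Not reachable from it: the secondary valve fatigue crack.

the bypass coupling rupture, the coolant coupling leak, the coolant relay fatigue crack, the exhaust pump trip, the gearbox leak, the hydraulic sensor blockage, the pump stall, the secondary heat exchanger trip, the secondary seal misalignment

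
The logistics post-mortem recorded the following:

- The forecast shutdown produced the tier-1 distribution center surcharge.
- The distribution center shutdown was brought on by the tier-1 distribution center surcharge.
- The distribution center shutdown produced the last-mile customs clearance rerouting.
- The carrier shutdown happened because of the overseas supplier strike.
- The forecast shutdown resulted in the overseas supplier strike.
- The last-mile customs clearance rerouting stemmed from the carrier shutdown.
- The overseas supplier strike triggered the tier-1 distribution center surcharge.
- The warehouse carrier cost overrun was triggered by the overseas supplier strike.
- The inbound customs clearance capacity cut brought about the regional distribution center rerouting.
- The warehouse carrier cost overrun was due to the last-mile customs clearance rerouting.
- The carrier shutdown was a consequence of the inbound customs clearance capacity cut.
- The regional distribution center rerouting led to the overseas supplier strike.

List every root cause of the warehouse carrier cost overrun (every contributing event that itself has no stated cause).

the forecast shutdown, the inbound customs clearance capacity cut

Tracing upstream from the warehouse carrier cost overrun: the warehouse carrier cost overrun ← the overseas supplier strike ← the regional distribution center rerouting ← the inbound customs clearance capacity cut.
A separate upstream branch: the warehouse carrier cost overrun ← the overseas supplier strike ← the forecast shutdown.
Each of those chain origins has no stated cause.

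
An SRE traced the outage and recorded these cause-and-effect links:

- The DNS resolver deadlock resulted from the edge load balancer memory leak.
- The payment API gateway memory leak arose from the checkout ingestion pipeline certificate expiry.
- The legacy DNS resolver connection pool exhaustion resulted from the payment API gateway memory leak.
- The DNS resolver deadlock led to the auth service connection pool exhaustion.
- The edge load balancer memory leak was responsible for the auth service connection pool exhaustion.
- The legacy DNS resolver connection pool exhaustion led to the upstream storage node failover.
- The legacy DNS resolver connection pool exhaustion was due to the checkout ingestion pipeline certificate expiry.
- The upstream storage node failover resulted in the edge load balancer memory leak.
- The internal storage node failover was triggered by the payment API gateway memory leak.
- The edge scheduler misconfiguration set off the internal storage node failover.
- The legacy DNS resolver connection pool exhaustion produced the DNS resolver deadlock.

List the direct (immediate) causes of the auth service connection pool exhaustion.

the DNS resolver deadlock, the edge load balancer memory leak

Upstream contributors include the checkout ingestion pipeline certificate expiry, the payment API gateway memory leak, the legacy DNS resolver connection pool exhaustion, the upstream storage node failover, but only the DNS resolver deadlock, the edge load balancer memory leak feed directly into the auth service connection pool exhaustion.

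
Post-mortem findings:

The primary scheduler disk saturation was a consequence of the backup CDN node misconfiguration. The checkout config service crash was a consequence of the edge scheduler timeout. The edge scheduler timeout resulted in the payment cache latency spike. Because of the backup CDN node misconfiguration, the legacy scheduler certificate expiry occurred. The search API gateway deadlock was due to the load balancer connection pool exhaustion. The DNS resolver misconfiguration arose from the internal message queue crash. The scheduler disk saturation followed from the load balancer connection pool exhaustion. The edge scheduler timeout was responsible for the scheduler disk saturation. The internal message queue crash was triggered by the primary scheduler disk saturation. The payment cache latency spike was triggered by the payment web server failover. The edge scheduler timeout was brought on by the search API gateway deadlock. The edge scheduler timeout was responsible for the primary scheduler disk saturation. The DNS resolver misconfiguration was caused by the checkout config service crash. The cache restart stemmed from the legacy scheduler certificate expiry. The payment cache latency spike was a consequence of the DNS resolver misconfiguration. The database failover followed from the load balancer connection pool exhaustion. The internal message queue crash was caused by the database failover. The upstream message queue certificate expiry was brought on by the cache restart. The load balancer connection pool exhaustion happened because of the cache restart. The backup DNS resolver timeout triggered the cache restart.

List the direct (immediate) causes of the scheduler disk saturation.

Upstream contributors include the backup CDN node misconfiguration, the legacy scheduler certificate expiry, the backup DNS resolver timeout, the cache restart, the search API gateway deadlock, but only the edge scheduler timeout, the load balancer connection pool exhaustion feed directly into the scheduler disk saturation.

the edge scheduler timeout, the load balancer connection pool exhaustion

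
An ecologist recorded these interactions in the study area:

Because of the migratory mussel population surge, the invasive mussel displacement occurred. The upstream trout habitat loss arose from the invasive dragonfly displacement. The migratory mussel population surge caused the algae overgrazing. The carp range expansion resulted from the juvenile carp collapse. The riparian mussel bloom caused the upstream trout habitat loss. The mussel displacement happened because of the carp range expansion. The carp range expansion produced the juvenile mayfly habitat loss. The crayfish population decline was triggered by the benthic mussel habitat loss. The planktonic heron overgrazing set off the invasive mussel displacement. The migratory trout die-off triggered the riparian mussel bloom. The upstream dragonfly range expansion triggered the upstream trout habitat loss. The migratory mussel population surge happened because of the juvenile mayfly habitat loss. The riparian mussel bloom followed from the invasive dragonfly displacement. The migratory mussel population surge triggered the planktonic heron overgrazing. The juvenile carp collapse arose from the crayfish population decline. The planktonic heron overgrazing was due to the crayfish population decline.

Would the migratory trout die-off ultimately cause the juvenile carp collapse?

The migratory trout die-off leads to the riparian mussel bloom, the upstream trout habitat loss; the juvenile carp collapse is not among them.

No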